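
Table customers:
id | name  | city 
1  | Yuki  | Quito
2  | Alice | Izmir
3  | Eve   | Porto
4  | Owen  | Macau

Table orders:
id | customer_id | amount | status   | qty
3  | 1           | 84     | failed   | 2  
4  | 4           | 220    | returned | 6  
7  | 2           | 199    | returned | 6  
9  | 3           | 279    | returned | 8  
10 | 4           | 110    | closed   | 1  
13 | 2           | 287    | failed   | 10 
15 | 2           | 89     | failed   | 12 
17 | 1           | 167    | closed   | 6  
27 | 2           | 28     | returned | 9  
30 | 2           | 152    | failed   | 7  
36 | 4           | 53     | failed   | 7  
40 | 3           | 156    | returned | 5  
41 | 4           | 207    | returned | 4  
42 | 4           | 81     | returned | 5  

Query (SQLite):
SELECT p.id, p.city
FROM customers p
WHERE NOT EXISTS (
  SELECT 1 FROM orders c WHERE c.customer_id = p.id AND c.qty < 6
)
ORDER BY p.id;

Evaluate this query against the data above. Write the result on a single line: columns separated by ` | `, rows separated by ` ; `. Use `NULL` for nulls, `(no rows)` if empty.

For each customers row, check whether any orders with matching customer_id has qty < 6.
Keep rows where that is false.

2 | Izmir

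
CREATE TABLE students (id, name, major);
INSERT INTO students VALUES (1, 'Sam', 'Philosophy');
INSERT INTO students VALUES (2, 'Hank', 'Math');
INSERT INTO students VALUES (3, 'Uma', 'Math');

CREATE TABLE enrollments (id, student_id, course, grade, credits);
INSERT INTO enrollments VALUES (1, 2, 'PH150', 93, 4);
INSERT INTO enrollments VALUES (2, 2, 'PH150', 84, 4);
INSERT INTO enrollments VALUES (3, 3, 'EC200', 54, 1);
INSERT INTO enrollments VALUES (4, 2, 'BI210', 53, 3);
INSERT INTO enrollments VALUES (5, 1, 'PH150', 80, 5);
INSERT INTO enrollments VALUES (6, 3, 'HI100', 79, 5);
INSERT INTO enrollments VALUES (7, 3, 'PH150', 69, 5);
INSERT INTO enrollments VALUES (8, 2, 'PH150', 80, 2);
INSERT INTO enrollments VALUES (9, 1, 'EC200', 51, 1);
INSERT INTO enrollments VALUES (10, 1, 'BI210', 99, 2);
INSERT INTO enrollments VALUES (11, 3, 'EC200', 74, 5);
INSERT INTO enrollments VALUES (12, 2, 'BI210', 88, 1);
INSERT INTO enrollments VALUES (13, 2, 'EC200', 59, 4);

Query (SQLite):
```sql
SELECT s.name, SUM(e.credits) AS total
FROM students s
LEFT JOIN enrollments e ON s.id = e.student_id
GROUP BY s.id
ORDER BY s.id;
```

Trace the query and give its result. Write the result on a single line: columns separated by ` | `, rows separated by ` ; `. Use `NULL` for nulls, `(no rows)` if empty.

Sam | 8 ; Hank | 18 ; Uma | 16

LEFT JOIN keeps every students row; unmatched ones get NULL for enrollments columns.
Group by students.id and compute SUM(e.credits). SUM over an all-NULL group is NULL.
  1: ids {5, 9, 10} → SUM(e.credits)=8
  2: ids {1, 2, 4, 8, 12, 13} → SUM(e.credits)=18
  3: ids {3, 6, 7, 11} → SUM(e.credits)=16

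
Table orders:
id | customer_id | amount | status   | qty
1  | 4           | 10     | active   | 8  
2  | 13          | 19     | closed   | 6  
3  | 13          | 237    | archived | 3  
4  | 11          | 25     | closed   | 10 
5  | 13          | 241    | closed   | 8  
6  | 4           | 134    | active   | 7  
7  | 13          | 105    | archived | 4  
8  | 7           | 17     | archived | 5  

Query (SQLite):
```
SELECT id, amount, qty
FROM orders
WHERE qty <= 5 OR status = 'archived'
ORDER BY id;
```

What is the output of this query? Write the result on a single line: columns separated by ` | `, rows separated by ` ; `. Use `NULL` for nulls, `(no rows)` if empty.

3 | 237 | 3 ; 7 | 105 | 4 ; 8 | 17 | 5

qty <= 5: ids {3, 7, 8}
status = 'archived': ids {3, 7, 8}
Combine with OR.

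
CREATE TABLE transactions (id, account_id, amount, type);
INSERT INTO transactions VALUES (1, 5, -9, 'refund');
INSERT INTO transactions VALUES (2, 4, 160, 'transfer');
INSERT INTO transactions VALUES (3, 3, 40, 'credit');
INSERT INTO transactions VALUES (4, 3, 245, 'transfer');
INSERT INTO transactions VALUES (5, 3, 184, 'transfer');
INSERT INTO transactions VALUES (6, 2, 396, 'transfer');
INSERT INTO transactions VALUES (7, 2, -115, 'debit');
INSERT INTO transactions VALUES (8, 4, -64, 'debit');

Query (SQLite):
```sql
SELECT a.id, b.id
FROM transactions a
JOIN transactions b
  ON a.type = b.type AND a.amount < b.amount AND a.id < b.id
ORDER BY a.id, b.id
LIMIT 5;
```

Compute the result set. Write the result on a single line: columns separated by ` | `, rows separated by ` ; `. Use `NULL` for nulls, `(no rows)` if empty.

2 | 4 ; 2 | 5 ; 2 | 6 ; 4 | 6 ; 5 | 6

Pairs (a,b) with same type, a.amount < b.amount, a.id < b.id.
type groups: credit:{3} debit:{7,8} refund:{1} transfer:{2,4,5,6}
Ordered by (a.id, b.id); first 5.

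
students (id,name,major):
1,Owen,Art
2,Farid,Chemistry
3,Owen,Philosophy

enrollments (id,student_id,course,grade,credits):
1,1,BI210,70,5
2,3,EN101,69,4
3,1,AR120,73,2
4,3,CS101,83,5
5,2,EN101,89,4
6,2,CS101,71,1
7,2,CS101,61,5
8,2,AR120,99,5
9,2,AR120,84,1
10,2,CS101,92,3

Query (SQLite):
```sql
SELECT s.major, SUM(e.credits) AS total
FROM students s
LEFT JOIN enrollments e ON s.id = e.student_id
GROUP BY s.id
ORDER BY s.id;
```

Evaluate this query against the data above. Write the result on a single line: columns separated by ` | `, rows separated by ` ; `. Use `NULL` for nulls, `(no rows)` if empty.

Art | 7 ; Chemistry | 19 ; Philosophy | 9

LEFT JOIN keeps every students row; unmatched ones get NULL for enrollments columns.
Group by students.id and compute SUM(e.credits). SUM over an all-NULL group is NULL.
  1: ids {1, 3} → SUM(e.credits)=7
  2: ids {5, 6, 7, 8, 9, 10} → SUM(e.credits)=19
  3: ids {2, 4} → SUM(e.credits)=9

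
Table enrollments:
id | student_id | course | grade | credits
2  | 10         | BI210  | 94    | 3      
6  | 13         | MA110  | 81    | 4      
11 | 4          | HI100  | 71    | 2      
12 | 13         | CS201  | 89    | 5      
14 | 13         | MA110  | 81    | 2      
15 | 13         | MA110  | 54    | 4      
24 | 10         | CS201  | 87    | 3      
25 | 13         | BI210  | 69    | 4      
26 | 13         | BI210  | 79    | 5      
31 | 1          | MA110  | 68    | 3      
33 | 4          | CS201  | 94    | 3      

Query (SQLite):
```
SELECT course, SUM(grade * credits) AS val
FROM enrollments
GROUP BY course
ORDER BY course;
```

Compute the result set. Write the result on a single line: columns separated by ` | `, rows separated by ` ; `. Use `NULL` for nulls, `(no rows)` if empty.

BI210 | 953 ; CS201 | 988 ; HI100 | 142 ; MA110 | 906

For each row compute grade * credits.
Group by course; take SUM of the expression per group.
  BI210: ids {2, 25, 26} → SUM(grade * credits)=953
  CS201: ids {12, 24, 33} → SUM(grade * credits)=988
  HI100: ids {11} → SUM(grade * credits)=142
  MA110: ids {6, 14, 15, 31} → SUM(grade * credits)=906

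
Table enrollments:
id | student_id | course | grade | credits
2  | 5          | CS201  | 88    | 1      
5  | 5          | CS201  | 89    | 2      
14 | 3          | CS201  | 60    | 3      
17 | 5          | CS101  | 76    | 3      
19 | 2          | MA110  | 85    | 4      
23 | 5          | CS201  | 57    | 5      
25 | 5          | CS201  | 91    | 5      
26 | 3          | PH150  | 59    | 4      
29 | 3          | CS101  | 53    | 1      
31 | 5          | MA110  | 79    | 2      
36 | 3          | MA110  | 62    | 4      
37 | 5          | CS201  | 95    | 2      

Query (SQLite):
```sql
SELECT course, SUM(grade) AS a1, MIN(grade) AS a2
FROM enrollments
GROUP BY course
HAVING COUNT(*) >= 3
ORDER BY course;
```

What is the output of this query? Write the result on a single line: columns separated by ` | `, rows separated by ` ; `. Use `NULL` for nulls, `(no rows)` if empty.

Group enrollments by course.
Per group compute: SUM(grade), MIN(grade).
HAVING: drop groups with fewer than 3 rows.
  CS101: ids {17, 29} → SUM(grade)=129, MIN(grade)=53
  CS201: ids {2, 5, 14, 23, 25, 37} → SUM(grade)=480, MIN(grade)=57
  MA110: ids {19, 31, 36} → SUM(grade)=226, MIN(grade)=62
  PH150: ids {26} → SUM(grade)=59, MIN(grade)=59

CS201 | 480 | 57 ; MA110 | 226 | 62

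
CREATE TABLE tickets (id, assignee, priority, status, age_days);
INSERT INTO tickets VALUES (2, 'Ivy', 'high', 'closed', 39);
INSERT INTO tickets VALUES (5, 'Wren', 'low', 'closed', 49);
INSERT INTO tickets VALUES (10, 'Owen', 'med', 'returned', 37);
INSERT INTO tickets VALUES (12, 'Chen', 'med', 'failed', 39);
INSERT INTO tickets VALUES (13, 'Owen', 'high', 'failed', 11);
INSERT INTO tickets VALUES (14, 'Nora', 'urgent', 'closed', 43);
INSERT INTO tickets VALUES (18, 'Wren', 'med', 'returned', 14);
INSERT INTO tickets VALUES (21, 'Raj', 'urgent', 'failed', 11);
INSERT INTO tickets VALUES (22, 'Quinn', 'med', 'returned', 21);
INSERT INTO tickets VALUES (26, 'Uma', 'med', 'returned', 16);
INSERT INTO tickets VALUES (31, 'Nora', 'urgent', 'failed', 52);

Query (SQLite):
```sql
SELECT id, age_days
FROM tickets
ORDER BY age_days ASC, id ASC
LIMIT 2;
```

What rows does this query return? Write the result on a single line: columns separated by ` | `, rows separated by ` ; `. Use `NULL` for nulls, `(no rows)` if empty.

13 | 11 ; 21 | 11

Sort by age_days asc, tiebreak id asc: (11, id=13), (11, id=21), (14, id=18), (16, id=26), (21, id=22) …. Take first 2.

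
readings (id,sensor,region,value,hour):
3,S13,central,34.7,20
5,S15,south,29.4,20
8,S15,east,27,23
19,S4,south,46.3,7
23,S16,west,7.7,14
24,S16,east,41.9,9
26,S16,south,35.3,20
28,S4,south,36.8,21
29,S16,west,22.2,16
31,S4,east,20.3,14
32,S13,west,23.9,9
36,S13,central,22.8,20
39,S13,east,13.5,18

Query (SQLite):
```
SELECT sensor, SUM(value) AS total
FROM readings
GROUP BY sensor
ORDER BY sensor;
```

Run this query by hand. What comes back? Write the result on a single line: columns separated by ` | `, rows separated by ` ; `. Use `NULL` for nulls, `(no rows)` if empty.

S13 | 94.9 ; S15 | 56.4 ; S16 | 107.1 ; S4 | 103.4

Partition readings by sensor; compute SUM(value) within each group.
  S13: ids {3, 32, 36, 39} → SUM(value)=94.9
  S15: ids {5, 8} → SUM(value)=56.4
  S16: ids {23, 24, 26, 29} → SUM(value)=107.1
  S4: ids {19, 28, 31} → SUM(value)=103.4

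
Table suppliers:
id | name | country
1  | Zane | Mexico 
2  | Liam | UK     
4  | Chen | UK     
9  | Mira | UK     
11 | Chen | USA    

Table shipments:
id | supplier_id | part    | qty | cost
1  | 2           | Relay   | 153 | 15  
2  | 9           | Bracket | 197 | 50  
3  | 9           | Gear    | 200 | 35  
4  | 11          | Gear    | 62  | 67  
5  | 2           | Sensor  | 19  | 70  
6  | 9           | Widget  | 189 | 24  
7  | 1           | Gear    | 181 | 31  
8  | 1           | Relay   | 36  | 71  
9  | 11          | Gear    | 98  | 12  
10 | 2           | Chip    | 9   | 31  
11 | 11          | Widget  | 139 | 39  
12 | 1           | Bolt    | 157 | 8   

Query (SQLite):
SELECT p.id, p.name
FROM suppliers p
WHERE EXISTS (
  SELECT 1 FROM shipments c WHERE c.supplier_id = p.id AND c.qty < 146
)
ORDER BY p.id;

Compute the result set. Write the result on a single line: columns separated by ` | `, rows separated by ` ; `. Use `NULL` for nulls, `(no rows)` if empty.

For each suppliers row, check whether any shipments with matching supplier_id has qty < 146.
Keep rows where that is true.

1 | Zane ; 2 | Liam ; 11 | Chen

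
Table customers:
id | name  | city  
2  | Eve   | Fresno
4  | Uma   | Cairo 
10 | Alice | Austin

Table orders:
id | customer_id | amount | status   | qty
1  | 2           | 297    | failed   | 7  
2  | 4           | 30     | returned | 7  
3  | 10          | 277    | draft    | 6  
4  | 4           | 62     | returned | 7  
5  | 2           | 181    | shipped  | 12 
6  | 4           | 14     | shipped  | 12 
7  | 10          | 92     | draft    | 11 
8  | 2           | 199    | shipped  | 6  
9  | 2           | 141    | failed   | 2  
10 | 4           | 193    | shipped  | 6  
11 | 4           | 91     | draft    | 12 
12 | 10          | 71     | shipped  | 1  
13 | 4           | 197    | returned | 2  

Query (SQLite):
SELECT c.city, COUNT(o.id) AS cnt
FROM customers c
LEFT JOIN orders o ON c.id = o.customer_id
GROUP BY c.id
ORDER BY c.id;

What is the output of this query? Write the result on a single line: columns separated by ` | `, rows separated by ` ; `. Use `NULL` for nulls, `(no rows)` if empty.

Fresno | 4 ; Cairo | 6 ; Austin | 3

LEFT JOIN keeps every customers row; unmatched ones get NULL for orders columns.
Group by customers.id and compute COUNT(o.id). COUNT(col) of an all-NULL group is 0.
  2: ids {1, 5, 8, 9} → COUNT(o.id)=4
  4: ids {2, 4, 6, 10, 11, 13} → COUNT(o.id)=6
  10: ids {3, 7, 12} → COUNT(o.id)=3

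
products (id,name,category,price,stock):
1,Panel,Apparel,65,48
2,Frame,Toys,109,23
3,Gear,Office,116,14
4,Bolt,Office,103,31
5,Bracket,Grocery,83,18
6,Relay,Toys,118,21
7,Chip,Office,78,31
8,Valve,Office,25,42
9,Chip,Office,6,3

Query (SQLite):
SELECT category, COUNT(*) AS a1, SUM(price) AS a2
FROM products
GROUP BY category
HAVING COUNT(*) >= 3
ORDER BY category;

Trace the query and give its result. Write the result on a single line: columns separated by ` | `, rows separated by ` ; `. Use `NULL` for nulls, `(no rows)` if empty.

Office | 5 | 328

Group products by category.
Per group compute: COUNT(*), SUM(price).
HAVING: drop groups with fewer than 3 rows.
  Apparel: ids {1} → COUNT(*)=1, SUM(price)=65
  Grocery: ids {5} → COUNT(*)=1, SUM(price)=83
  Office: ids {3, 4, 7, 8, 9} → COUNT(*)=5, SUM(price)=328
  Toys: ids {2, 6} → COUNT(*)=2, SUM(price)=227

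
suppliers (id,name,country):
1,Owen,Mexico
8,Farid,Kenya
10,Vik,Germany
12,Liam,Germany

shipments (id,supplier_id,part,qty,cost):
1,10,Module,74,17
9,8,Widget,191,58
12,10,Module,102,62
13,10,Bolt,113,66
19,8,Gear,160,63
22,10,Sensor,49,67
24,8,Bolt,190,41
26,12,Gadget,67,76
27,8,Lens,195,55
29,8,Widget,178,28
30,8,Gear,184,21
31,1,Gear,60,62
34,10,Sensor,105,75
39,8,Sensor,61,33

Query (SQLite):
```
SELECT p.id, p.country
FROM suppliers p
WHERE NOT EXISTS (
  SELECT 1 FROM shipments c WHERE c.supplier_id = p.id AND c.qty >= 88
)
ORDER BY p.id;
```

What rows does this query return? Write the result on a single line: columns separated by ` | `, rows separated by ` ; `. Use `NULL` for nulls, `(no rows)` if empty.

1 | Mexico ; 12 | Germany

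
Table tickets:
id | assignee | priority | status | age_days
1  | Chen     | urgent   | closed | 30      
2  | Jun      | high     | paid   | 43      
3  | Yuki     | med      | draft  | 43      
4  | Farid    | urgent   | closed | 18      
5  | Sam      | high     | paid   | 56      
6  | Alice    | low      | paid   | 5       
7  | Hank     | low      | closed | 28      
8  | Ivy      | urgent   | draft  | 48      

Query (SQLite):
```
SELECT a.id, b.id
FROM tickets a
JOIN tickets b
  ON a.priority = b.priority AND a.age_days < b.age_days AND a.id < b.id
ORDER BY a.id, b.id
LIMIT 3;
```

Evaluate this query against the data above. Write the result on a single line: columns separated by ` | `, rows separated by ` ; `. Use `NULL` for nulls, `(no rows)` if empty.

1 | 8 ; 2 | 5 ; 4 | 8

Pairs (a,b) with same priority, a.age_days < b.age_days, a.id < b.id.
priority groups: high:{2,5} low:{6,7} med:{3} urgent:{1,4,8}
Ordered by (a.id, b.id); first 3.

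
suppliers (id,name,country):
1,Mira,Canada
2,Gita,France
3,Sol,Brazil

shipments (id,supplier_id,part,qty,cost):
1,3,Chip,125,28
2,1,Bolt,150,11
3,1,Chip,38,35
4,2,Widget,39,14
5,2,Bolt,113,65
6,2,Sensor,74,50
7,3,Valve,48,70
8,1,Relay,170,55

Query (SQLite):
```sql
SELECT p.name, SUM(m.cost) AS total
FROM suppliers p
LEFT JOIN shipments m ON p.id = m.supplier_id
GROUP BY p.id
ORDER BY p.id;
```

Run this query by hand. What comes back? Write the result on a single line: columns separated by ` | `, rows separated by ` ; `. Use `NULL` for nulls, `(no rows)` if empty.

LEFT JOIN keeps every suppliers row; unmatched ones get NULL for shipments columns.
Group by suppliers.id and compute SUM(m.cost). SUM over an all-NULL group is NULL.
  1: ids {2, 3, 8} → SUM(m.cost)=101
  2: ids {4, 5, 6} → SUM(m.cost)=129
  3: ids {1, 7} → SUM(m.cost)=98

Mira | 101 ; Gita | 129 ; Sol | 98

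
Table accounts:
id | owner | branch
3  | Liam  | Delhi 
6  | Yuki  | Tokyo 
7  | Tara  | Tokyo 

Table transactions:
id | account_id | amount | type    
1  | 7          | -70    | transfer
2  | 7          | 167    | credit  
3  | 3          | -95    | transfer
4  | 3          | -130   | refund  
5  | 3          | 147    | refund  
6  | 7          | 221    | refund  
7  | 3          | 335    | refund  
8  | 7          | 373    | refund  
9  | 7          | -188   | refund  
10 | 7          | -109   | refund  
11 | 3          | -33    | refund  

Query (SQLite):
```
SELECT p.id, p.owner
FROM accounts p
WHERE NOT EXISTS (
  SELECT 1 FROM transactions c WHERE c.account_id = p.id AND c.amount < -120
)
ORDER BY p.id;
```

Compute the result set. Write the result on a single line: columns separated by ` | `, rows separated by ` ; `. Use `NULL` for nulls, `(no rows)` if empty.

For each accounts row, check whether any transactions with matching account_id has amount < -120.
Keep rows where that is false.

6 | Yuki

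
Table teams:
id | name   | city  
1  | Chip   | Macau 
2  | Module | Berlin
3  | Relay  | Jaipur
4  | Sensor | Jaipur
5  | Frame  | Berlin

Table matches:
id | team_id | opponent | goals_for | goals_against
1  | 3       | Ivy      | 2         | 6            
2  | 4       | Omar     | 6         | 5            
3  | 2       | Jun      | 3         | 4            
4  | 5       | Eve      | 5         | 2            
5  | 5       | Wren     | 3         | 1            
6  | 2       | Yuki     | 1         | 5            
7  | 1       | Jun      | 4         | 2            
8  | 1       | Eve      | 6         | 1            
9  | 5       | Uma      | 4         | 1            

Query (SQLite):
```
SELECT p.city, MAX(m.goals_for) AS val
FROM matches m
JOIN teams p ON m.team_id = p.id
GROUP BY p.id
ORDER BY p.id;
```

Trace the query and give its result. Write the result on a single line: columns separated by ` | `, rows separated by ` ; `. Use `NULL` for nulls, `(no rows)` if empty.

Macau | 6 ; Berlin | 3 ; Jaipur | 2 ; Jaipur | 6 ; Berlin | 5

Join each matches row to its teams via team_id.
Group joined rows by teams.id; compute MAX(m.goals_for) per group.
  1: ids {7, 8} → MAX(m.goals_for)=6
  2: ids {3, 6} → MAX(m.goals_for)=3
  3: ids {1} → MAX(m.goals_for)=2
  4: ids {2} → MAX(m.goals_for)=6
  5: ids {4, 5, 9} → MAX(m.goals_for)=5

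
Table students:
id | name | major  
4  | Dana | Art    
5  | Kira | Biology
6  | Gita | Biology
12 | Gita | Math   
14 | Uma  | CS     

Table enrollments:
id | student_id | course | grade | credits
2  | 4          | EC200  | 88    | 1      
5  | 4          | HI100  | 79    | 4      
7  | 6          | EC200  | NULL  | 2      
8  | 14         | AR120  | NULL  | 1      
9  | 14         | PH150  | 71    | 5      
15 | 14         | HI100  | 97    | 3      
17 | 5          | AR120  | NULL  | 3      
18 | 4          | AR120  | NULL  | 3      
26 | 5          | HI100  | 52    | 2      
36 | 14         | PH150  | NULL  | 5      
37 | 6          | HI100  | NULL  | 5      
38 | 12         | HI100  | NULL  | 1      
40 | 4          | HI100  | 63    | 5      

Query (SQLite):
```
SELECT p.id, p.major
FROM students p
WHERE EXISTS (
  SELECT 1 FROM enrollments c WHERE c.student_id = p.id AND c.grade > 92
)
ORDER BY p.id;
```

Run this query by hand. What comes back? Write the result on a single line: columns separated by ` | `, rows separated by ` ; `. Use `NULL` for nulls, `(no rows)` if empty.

For each students row, check whether any enrollments with matching student_id has grade > 92.
Keep rows where that is true.

14 | CS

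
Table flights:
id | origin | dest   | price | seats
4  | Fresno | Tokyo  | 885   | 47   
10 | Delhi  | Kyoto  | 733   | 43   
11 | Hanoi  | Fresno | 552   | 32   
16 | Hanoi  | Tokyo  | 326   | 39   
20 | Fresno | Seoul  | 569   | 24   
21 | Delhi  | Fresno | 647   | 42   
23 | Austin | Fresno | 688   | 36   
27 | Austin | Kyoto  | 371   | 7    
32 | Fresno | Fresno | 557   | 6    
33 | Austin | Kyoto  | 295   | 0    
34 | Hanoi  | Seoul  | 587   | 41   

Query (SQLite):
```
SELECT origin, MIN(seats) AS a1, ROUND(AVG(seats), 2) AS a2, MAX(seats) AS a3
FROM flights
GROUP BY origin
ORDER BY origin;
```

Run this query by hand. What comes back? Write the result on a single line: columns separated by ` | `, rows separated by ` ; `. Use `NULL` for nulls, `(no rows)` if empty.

Austin | 0 | 14.33 | 36 ; Delhi | 42 | 42.5 | 43 ; Fresno | 6 | 25.67 | 47 ; Hanoi | 32 | 37.33 | 41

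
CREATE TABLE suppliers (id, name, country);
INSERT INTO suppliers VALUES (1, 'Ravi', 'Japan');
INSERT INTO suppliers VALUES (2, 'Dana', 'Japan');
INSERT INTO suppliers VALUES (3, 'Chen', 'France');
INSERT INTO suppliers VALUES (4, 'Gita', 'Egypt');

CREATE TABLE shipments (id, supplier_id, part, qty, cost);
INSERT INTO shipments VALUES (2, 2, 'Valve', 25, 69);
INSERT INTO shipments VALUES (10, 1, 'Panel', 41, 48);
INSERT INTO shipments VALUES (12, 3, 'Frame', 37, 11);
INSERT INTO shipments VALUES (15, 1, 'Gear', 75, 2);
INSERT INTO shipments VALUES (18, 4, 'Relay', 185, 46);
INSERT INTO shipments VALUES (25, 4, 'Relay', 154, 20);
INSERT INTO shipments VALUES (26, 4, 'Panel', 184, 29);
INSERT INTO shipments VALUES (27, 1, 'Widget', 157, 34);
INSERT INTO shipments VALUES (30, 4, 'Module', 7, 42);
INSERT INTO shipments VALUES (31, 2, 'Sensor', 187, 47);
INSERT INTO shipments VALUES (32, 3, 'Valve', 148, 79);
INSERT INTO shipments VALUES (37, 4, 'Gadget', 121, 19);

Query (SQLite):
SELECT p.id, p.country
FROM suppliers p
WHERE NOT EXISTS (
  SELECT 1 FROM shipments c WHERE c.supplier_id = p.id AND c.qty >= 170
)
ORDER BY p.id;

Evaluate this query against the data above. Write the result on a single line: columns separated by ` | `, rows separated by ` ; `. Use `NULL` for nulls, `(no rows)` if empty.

1 | Japan ; 3 | France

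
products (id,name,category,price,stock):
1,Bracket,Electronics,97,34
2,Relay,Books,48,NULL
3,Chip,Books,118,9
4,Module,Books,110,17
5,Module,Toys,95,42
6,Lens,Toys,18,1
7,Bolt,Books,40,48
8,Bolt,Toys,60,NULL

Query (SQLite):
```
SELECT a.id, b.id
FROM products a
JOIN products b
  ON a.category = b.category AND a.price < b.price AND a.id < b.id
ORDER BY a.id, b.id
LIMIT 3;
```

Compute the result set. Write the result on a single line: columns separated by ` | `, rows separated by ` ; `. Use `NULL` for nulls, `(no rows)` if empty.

2 | 3 ; 2 | 4 ; 6 | 8

Pairs (a,b) with same category, a.price < b.price, a.id < b.id.
category groups: Books:{2,3,4,7} Electronics:{1} Toys:{5,6,8}
Ordered by (a.id, b.id); first 3.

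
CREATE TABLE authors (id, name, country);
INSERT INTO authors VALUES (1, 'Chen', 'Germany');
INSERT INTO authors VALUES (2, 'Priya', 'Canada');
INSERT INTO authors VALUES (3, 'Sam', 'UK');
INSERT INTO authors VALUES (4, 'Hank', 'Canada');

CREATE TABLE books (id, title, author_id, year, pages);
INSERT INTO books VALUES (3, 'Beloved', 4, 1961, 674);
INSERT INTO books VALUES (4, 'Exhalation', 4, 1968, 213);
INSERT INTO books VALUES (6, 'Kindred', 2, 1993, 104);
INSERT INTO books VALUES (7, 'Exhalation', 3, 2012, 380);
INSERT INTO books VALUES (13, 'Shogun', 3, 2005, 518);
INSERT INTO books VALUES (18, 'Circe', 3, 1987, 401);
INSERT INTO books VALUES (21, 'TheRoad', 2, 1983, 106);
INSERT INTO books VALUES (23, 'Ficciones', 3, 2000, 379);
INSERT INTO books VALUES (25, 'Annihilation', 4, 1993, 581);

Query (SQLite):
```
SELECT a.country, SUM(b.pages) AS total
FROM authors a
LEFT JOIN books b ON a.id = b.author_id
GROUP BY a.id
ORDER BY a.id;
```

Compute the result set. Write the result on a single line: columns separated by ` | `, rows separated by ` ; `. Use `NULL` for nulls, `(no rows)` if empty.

LEFT JOIN keeps every authors row; unmatched ones get NULL for books columns.
Group by authors.id and compute SUM(b.pages). SUM over an all-NULL group is NULL.
  1: ids {—} → SUM(b.pages)=NULL
  2: ids {6, 21} → SUM(b.pages)=210
  3: ids {7, 13, 18, 23} → SUM(b.pages)=1678
  4: ids {3, 4, 25} → SUM(b.pages)=1468

Germany | NULL ; Canada | 210 ; UK | 1678 ; Canada | 1468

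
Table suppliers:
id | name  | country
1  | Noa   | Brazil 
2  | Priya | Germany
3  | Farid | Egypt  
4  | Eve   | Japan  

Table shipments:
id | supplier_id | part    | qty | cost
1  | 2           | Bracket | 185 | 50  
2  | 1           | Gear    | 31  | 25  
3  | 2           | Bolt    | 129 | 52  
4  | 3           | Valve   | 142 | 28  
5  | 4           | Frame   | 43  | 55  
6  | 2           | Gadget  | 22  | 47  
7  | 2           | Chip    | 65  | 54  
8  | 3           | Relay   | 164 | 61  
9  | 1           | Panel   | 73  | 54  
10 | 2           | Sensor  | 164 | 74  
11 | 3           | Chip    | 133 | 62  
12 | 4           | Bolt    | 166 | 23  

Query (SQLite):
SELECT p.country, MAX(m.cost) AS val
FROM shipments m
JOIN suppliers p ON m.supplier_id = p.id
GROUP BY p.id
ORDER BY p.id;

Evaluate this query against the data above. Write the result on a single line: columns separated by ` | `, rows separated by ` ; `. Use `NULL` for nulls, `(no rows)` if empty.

Join each shipments row to its suppliers via supplier_id.
Group joined rows by suppliers.id; compute MAX(m.cost) per group.
  1: ids {2, 9} → MAX(m.cost)=54
  2: ids {1, 3, 6, 7, 10} → MAX(m.cost)=74
  3: ids {4, 8, 11} → MAX(m.cost)=62
  4: ids {5, 12} → MAX(m.cost)=55

Brazil | 54 ; Germany | 74 ; Egypt | 62 ; Japan | 55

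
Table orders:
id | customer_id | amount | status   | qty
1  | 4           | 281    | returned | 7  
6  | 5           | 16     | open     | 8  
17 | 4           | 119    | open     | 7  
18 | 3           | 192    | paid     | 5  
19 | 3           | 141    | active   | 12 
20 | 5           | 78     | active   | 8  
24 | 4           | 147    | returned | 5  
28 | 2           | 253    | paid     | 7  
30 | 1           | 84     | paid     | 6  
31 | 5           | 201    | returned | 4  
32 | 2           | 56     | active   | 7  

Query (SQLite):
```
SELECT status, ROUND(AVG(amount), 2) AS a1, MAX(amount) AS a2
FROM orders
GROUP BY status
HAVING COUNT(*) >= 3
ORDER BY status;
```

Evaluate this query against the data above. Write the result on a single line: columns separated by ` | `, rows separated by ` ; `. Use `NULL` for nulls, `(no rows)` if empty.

active | 91.67 | 141 ; paid | 176.33 | 253 ; returned | 209.67 | 281

Group orders by status.
Per group compute: ROUND(AVG(amount), 2), MAX(amount).
HAVING: drop groups with fewer than 3 rows.
  active: ids {19, 20, 32} → ROUND(AVG(amount), 2)=91.67, MAX(amount)=141
  open: ids {6, 17} → ROUND(AVG(amount), 2)=67.5, MAX(amount)=119
  paid: ids {18, 28, 30} → ROUND(AVG(amount), 2)=176.33, MAX(amount)=253
  returned: ids {1, 24, 31} → ROUND(AVG(amount), 2)=209.67, MAX(amount)=281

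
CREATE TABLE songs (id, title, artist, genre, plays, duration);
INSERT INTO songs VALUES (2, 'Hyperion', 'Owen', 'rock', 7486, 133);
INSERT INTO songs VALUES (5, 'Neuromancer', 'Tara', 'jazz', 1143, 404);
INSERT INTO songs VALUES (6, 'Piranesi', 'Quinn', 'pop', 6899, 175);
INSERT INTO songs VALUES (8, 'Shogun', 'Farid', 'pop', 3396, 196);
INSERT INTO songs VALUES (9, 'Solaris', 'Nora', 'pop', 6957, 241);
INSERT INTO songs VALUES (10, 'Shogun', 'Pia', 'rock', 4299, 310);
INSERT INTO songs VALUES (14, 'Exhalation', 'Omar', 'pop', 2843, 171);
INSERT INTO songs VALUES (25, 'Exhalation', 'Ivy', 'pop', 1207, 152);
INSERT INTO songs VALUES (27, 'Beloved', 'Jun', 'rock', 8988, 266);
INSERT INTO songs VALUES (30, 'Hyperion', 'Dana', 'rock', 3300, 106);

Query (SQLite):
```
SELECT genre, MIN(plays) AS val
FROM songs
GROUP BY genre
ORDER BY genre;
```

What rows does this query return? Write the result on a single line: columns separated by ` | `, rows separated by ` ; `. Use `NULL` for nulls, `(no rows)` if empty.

Partition songs by genre; compute MIN(plays) within each group.
  jazz: ids {5} → MIN(plays)=1143
  pop: ids {6, 8, 9, 14, 25} → MIN(plays)=1207
  rock: ids {2, 10, 27, 30} → MIN(plays)=3300

jazz | 1143 ; pop | 1207 ; rock | 3300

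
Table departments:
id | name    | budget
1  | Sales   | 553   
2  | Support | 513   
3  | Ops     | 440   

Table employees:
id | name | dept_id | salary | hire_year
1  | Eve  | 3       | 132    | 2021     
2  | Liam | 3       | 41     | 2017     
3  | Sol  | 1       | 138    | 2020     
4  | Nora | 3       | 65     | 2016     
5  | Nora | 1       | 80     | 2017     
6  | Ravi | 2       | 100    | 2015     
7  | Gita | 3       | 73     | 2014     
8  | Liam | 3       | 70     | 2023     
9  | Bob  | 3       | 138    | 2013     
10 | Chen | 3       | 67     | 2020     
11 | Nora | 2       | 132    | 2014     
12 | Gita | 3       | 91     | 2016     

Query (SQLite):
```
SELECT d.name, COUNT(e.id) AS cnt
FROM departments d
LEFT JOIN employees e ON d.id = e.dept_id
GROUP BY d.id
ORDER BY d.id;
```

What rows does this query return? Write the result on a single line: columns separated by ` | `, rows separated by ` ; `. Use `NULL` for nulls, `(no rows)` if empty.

LEFT JOIN keeps every departments row; unmatched ones get NULL for employees columns.
Group by departments.id and compute COUNT(e.id). COUNT(col) of an all-NULL group is 0.
  1: ids {3, 5} → COUNT(e.id)=2
  2: ids {6, 11} → COUNT(e.id)=2
  3: ids {1, 2, 4, 7, 8, 9, 10, 12} → COUNT(e.id)=8

Sales | 2 ; Support | 2 ; Ops | 8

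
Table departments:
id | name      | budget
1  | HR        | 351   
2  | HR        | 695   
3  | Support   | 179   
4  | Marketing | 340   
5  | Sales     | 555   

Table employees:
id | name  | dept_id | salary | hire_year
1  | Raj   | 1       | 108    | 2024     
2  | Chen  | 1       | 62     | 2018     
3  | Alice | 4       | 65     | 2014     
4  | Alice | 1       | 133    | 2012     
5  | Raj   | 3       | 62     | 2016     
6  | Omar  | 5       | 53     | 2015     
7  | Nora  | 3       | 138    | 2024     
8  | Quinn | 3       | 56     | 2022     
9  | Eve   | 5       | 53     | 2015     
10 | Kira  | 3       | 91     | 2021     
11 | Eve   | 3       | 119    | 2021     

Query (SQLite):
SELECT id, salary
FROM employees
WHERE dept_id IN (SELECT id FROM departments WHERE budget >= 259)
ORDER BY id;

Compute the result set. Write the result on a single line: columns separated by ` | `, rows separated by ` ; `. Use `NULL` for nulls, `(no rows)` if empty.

1 | 108 ; 2 | 62 ; 3 | 65 ; 4 | 133 ; 6 | 53 ; 9 | 53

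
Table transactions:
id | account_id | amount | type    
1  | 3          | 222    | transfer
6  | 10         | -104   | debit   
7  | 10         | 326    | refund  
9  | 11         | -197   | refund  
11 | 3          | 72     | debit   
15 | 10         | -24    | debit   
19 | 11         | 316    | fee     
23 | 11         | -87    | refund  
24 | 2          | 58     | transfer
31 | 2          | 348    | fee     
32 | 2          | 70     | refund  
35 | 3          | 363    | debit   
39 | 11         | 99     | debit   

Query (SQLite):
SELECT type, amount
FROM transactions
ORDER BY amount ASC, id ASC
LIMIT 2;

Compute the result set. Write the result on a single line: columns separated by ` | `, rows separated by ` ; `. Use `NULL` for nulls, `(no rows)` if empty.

refund | -197 ; debit | -104

Sort by amount asc, tiebreak id asc: (-197, id=9), (-104, id=6), (-87, id=23), (-24, id=15), (58, id=24) …. Take first 2.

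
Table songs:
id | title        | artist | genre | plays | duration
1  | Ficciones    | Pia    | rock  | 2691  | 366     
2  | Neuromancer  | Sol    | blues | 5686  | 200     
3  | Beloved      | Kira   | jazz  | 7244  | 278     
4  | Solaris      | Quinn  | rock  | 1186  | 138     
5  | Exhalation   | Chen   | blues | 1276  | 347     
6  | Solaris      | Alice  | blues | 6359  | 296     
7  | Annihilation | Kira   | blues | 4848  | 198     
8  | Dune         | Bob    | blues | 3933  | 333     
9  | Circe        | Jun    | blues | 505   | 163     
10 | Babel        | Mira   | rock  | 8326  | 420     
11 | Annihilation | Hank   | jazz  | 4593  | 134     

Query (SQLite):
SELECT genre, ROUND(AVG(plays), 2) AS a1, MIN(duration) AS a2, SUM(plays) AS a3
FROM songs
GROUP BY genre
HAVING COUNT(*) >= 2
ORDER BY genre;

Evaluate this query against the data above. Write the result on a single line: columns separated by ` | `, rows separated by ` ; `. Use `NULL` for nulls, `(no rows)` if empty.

blues | 3767.83 | 163 | 22607 ; jazz | 5918.5 | 134 | 11837 ; rock | 4067.67 | 138 | 12203

Group songs by genre.
Per group compute: ROUND(AVG(plays), 2), MIN(duration), SUM(plays).
HAVING: drop groups with fewer than 2 rows.
  blues: ids {2, 5, 6, 7, 8, 9} → ROUND(AVG(plays), 2)=3767.83, MIN(duration)=163, SUM(plays)=22607
  jazz: ids {3, 11} → ROUND(AVG(plays), 2)=5918.5, MIN(duration)=134, SUM(plays)=11837
  rock: ids {1, 4, 10} → ROUND(AVG(plays), 2)=4067.67, MIN(duration)=138, SUM(plays)=12203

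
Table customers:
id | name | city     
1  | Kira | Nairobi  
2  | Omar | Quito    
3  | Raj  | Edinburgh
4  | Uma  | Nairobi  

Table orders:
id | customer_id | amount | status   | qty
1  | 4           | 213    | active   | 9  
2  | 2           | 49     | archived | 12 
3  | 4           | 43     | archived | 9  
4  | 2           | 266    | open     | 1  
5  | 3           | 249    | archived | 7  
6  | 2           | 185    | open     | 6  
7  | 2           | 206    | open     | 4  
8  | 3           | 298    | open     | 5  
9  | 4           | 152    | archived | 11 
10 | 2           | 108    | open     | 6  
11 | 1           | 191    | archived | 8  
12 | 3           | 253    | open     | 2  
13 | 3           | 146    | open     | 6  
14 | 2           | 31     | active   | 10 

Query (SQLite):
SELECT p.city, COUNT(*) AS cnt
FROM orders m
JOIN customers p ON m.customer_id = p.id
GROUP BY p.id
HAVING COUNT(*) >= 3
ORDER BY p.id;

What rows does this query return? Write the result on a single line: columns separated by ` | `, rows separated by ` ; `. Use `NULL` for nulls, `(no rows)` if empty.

Quito | 6 ; Edinburgh | 4 ; Nairobi | 3

Join each orders row to its customers via customer_id.
Group joined rows by customers.id; compute COUNT(*) per group.
HAVING: keep groups with count ≥ 3.
  1: ids {11} → COUNT(*)=1
  2: ids {2, 4, 6, 7, 10, 14} → COUNT(*)=6
  3: ids {5, 8, 12, 13} → COUNT(*)=4
  4: ids {1, 3, 9} → COUNT(*)=3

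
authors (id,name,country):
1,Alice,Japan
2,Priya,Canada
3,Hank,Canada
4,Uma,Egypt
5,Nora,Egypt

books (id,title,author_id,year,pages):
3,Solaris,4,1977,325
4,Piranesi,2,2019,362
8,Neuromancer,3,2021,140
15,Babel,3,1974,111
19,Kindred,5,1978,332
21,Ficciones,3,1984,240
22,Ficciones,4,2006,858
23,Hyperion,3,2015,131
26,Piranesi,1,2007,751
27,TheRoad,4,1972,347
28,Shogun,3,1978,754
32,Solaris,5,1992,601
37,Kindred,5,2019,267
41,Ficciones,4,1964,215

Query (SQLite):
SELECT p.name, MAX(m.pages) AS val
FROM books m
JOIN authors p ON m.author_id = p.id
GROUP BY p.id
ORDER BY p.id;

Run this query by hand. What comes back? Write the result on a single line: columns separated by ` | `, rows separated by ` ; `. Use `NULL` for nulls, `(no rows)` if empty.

Join each books row to its authors via author_id.
Group joined rows by authors.id; compute MAX(m.pages) per group.
  1: ids {26} → MAX(m.pages)=751
  2: ids {4} → MAX(m.pages)=362
  3: ids {8, 15, 21, 23, 28} → MAX(m.pages)=754
  4: ids {3, 22, 27, 41} → MAX(m.pages)=858
  5: ids {19, 32, 37} → MAX(m.pages)=601

Alice | 751 ; Priya | 362 ; Hank | 754 ; Uma | 858 ; Nora | 601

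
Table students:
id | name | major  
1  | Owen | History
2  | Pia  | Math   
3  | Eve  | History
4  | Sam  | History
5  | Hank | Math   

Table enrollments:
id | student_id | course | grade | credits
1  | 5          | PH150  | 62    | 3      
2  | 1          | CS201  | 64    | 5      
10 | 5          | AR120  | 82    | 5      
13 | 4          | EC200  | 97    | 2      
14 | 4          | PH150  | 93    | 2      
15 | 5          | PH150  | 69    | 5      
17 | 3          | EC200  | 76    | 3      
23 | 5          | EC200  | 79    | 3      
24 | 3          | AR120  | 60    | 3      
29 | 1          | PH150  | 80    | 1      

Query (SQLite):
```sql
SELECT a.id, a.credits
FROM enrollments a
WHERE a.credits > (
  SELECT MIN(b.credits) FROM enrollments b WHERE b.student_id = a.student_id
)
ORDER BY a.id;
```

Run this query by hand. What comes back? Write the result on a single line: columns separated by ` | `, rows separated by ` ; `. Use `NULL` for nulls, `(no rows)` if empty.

For each enrollments row a, compute MIN(credits) over rows sharing a.student_id.
Keep row a if a.credits > that per-group MIN.
  student_id=1: MIN(credits) = 1
  student_id=3: MIN(credits) = 3
  student_id=4: MIN(credits) = 2
  student_id=5: MIN(credits) = 3

2 | 5 ; 10 | 5 ; 15 | 5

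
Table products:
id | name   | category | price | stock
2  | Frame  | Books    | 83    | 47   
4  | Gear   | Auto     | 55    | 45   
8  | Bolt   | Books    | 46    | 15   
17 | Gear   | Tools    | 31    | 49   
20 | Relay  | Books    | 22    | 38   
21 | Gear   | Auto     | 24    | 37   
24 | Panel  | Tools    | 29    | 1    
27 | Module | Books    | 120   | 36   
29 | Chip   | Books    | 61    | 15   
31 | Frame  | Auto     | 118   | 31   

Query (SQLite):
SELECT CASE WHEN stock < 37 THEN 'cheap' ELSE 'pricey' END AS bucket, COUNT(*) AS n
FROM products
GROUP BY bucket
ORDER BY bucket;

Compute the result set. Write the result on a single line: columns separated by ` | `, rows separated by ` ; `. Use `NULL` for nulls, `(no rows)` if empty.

cheap | 5 ; pricey | 5

Bucket rows by stock < 37 → 'cheap' else 'pricey'; count each bucket.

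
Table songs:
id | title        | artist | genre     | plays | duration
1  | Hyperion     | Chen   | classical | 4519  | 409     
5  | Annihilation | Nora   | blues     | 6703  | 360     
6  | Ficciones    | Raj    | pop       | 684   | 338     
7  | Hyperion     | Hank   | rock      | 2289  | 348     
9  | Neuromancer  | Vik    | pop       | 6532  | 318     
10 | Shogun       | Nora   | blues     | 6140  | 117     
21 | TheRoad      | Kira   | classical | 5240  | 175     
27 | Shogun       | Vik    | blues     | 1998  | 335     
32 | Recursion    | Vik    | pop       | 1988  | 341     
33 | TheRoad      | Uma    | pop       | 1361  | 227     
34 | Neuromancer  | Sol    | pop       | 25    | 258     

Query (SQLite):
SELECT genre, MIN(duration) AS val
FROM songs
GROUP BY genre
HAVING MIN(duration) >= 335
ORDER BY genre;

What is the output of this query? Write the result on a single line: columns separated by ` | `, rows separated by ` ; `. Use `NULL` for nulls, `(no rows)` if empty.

rock | 348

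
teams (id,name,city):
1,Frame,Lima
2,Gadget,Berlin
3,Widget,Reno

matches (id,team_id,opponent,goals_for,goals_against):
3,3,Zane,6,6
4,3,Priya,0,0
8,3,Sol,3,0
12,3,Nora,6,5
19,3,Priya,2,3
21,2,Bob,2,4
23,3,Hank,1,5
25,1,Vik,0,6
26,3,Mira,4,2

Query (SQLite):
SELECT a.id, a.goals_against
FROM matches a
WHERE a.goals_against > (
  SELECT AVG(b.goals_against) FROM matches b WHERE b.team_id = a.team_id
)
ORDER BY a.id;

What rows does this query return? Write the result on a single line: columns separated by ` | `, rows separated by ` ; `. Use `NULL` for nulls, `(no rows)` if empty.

3 | 6 ; 12 | 5 ; 23 | 5

For each matches row a, compute AVG(goals_against) over rows sharing a.team_id.
Keep row a if a.goals_against > that per-group AVG.
  team_id=1: AVG(goals_against) = 6.0
  team_id=2: AVG(goals_against) = 4.0
  team_id=3: AVG(goals_against) = 3.0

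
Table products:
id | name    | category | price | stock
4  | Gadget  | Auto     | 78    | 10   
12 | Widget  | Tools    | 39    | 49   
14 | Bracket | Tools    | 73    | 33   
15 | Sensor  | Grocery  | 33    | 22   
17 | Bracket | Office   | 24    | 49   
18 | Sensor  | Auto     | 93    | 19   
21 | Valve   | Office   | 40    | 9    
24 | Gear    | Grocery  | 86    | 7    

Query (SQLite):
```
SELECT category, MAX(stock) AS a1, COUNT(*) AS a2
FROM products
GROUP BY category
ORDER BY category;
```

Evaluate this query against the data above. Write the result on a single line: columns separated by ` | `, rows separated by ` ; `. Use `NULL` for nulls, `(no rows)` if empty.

Auto | 19 | 2 ; Grocery | 22 | 2 ; Office | 49 | 2 ; Tools | 49 | 2

Group products by category.
Per group compute: MAX(stock), COUNT(*).
  Auto: ids {4, 18} → MAX(stock)=19, COUNT(*)=2
  Grocery: ids {15, 24} → MAX(stock)=22, COUNT(*)=2
  Office: ids {17, 21} → MAX(stock)=49, COUNT(*)=2
  Tools: ids {12, 14} → MAX(stock)=49, COUNT(*)=2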